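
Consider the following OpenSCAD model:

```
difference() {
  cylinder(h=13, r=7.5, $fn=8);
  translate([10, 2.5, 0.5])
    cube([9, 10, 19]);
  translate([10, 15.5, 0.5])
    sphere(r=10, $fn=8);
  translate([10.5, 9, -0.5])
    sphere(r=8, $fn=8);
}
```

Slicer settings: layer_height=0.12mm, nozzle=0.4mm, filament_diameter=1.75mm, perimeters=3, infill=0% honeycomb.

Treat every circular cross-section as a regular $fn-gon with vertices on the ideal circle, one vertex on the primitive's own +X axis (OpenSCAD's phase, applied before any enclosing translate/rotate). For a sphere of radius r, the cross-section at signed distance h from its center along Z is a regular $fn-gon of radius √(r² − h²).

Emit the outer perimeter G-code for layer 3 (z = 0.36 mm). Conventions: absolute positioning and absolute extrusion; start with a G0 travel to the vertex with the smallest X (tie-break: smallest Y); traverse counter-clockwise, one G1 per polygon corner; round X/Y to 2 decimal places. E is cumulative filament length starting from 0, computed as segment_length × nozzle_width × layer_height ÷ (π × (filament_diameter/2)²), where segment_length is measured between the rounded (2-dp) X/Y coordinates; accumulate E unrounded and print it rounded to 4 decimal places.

G0 X-7.50 Y0.00 Z0.36
G1 X-5.30 Y-5.30 E0.1145
G1 X0.00 Y-7.50 E0.2290
G1 X5.30 Y-5.30 E0.3436
G1 X7.50 Y0.00 E0.4581
G1 X6.36 Y2.76 E0.5177
G1 X4.88 Y3.38 E0.5497
G1 X3.82 Y5.92 E0.6046
G1 X0.00 Y7.50 E0.6871
G1 X-5.30 Y5.30 E0.8016
G1 X-7.50 Y0.00 E0.9161

At z = 0.36 mm: the r=7.5 cylinder contributes a regular 8-gon of circumradius 7.5; the cube at (10, 2.5) does not reach this height (z outside [0.5, 19.5]); the r=10 sphere at (10, 15.5) contributes a regular 8-gon of circumradius √(10²−0.14²) = 9.999; the r=8 sphere at (10.5, 9) slices to a regular 8-gon of circumradius 7.954 (√(r²−h²) with h=0.86 from center); Taking the first minus the rest: starting from the r=7.5 cylinder, the r=10 sphere at (10, 15.5) misses the remaining region (no effect); the r=8 sphere at (10.5, 9) partially overlaps it — only the 3.11 mm² overlap (of its 178.93 mm²) is removed, clipping the outline — 1 connected region. The outline is a single polygon with 10 vertices. Extrusion per mm of travel: 0.4 × 0.12 / (π × 0.875²) = 0.019956. Accumulating E over each segment gives final E = 0.9161.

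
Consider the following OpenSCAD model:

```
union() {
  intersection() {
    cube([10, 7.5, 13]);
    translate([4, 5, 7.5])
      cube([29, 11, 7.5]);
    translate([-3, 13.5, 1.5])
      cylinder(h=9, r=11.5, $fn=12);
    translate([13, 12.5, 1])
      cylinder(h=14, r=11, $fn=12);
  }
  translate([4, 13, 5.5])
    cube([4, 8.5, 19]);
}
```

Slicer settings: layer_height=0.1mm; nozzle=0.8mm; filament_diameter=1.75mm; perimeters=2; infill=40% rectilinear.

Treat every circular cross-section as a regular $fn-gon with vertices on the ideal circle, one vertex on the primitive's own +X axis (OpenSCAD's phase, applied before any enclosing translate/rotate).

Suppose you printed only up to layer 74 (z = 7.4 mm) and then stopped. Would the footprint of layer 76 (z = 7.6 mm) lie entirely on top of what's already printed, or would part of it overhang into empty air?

Compare the two slices. At z = 7.4: the cube (footprint 10×7.5) is included at this height (area 75.00 mm²); the cube at (4, 5) does not reach this height (z outside [7.5, 15]); the r=11.5 cylinder at (-3, 13.5) gives a regular 12-gon of circumradius 11.5 (constant along its height) (area = (12/2)·11.500²·sin(360°/12) = 396.75 mm²); the cylinder at (13, 12.5): section is a regular 12-gon, circumradius r=11 (area = (12/2)·11.000²·sin(360°/12) = 363.00 mm²); After intersecting: at least one operand is absent at this height, so nothing remains; the 4×8.5 cube at (4, 13) contributes its full rectangle (area 34.00 mm²); Merging all regions: only the 4×8.5 cube at (4, 13) is present, so the union is just that shape — area = 34.00 mm². At z = 7.6: the 10×7.5 cube contributes its full rectangle (area 75.00 mm²); the cube at (4, 5) (footprint 29×11) is included at this height (area 319.00 mm²); the r=11.5 cylinder at (-3, 13.5) gives a regular 12-gon of circumradius 11.5 (constant along its height) (area = (12/2)·11.500²·sin(360°/12) = 396.75 mm²); the r=11 cylinder at (13, 12.5) contributes a regular 12-gon of circumradius 11 (area = (12/2)·11.000²·sin(360°/12) = 363.00 mm²); Taking the intersection: the 29×11 cube at (4, 5) partially overlaps the 10×7.5 cube; clipping to the common part keeps 15.00 mm²; the r=11.5 cylinder at (-3, 13.5) partially overlaps the running intersection; clipping to the common part keeps 3.65 mm²; the r=11 cylinder at (13, 12.5) partially overlaps the running intersection; clipping to the common part keeps 2.96 mm² — area = 2.96 mm²; the cube at (4, 13) (footprint 4×8.5) is included at this height (area 34.00 mm²); Taking the union: the 2 present regions are separate (no shared area or edge), so areas and boundary lengths simply add and each stays a separate island — area = 36.96 mm². Checking containment: at z = 7.6 the cross-section extends beyond the z = 7.4 cross-section by about 2.96 mm².

part overhangs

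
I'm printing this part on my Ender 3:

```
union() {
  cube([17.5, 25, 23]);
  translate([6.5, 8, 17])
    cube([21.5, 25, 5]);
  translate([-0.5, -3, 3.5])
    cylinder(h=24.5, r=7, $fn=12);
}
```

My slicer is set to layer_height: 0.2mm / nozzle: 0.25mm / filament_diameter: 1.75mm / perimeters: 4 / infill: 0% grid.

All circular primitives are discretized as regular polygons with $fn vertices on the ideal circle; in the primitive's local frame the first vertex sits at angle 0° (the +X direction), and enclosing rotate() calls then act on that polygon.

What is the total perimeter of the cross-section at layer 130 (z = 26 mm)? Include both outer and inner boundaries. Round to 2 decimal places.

At z = 26 mm: the cube is not intersected at this z (z outside [0, 23]); the cube at (6.5, 8) is absent (z outside [17, 22]); the r=7 cylinder at (-0.5, -3) contributes a regular 12-gon of circumradius 7 (perimeter = 2·12·7.000·sin(180°/12) = 43.48 mm); Merging all regions: only the r=7 cylinder at (-0.5, -3) is present, so the union is just that shape — boundary = 43.48 mm. Overall, the cross-section is a single solid region. Total boundary length (outer) = 43.48 mm.

43.48 mm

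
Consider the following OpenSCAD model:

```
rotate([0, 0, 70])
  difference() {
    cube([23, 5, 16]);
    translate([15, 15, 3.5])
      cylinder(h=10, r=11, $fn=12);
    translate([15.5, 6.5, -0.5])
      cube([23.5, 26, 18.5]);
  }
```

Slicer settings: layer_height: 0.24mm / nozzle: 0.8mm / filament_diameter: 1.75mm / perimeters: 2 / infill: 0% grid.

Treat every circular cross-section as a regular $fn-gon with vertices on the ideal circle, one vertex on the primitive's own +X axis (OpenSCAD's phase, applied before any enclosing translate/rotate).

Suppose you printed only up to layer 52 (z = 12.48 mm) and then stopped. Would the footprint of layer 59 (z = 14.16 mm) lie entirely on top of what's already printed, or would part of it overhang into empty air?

part overhangs

Compare the two slices. At z = 12.48: the 23×5 cube contributes its full rectangle (area 115.00 mm²); the cylinder at (15, 15): section is a regular 12-gon, circumradius r=11 (area = (12/2)·11.000²·sin(360°/12) = 363.00 mm²); the 23.5×26 cube at (15.5, 6.5) contributes its full rectangle (area 611.00 mm²); After the difference (first − rest): starting from the 23×5 cube (115.00 mm²), the r=11 cylinder at (15, 15) partially overlaps it — only the 3.73 mm² overlap (of its 363.00 mm²) is removed, clipping the outline; the 23.5×26 cube at (15.5, 6.5) misses the remaining region (no effect) — area = 111.27 mm²; (whole slice rotated 70° about Z — lengths, areas and connectivity unchanged). At z = 14.16: the cube is present — its section is the full 23×5 rectangle (area 115.00 mm²); the cylinder at (15, 15) is not intersected at this z (z outside [3.5, 13.5]); the cube at (15.5, 6.5) (footprint 23.5×26) is included at this height (area 611.00 mm²); Taking the first minus the rest: starting from the 23×5 cube (115.00 mm²), the 23.5×26 cube at (15.5, 6.5) misses the remaining region (no effect) — area = 115.00 mm²; (rotated 70° about Z; rotation is an isometry so areas/perimeters/island counts are preserved). Checking containment: at z = 14.16 the cross-section extends beyond the z = 12.48 cross-section by about 3.73 mm².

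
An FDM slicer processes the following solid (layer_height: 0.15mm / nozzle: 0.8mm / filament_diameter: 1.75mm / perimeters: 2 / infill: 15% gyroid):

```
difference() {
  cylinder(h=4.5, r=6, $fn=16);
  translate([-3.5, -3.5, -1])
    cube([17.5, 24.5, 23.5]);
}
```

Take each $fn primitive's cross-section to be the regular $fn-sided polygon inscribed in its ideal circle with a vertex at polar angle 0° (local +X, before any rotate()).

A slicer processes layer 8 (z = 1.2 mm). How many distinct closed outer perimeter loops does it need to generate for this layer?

At z = 1.2 mm: the r=6 cylinder contributes a regular 16-gon of circumradius 6; the cube at (-3.5, -3.5) (footprint 17.5×24.5) is included at this height; Taking the first minus the rest: starting from the r=6 cylinder, the 17.5×24.5 cube at (-3.5, -3.5) partially overlaps it — only the 78.69 mm² overlap (of its 428.75 mm²) is removed, clipping the outline — 1 connected region. The result has 1 disconnected region.

1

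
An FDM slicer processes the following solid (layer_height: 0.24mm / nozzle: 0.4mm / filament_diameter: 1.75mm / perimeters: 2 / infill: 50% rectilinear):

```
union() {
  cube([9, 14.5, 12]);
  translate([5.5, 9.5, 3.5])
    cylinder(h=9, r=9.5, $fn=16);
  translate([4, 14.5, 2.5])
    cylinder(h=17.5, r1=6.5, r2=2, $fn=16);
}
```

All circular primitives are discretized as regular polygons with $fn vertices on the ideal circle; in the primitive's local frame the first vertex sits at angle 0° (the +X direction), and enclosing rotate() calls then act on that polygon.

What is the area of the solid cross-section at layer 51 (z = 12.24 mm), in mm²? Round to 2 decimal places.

At z = 12.24 mm: the cube is not intersected at this z (z outside [0, 12]); the r=9.5 cylinder at (5.5, 9.5) contributes a regular 16-gon of circumradius 9.5 (area = (16/2)·9.500²·sin(360°/16) = 276.30 mm²); the cone at (4, 14.5): at t=0.557 of its height the radius interpolates to r₁+(r₂−r₁)t = 3.995, giving a regular 16-gon of that circumradius (area = (16/2)·3.995²·sin(360°/16) = 48.87 mm²); Combining (union): the cone at (4, 14.5) lies entirely inside the r=9.5 cylinder at (5.5, 9.5), so the union is just the r=9.5 cylinder at (5.5, 9.5) — area = 276.30 mm². Overall, the cross-section is a single solid region. Net area = 276.30 mm².

276.30 mm²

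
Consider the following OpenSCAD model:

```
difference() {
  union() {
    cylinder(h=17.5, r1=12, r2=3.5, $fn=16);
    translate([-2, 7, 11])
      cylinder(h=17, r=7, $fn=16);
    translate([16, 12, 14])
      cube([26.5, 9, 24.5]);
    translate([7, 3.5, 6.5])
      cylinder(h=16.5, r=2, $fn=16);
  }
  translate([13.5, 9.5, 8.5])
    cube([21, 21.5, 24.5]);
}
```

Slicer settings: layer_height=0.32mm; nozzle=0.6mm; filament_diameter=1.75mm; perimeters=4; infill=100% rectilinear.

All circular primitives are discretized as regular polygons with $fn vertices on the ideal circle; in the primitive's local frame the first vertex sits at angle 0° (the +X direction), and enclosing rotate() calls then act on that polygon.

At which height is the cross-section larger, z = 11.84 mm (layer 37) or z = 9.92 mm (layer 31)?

Layer 37 (z = 11.84): the cone (r1=12→r2=3.5) has section circumradius 6.249 here — a regular 16-gon (area = (16/2)·6.249²·sin(360°/16) = 119.56 mm²); the cylinder at (-2, 7): section is a regular 16-gon, circumradius r=7 (area = (16/2)·7.000²·sin(360°/16) = 150.01 mm²); the cube at (16, 12) is absent (z outside [14, 38.5]); the r=2 cylinder at (7, 3.5) gives a regular 16-gon of circumradius 2 (constant along its height) (area = (16/2)·2.000²·sin(360°/16) = 12.25 mm²); Merging all regions: the regions partially overlap — summed areas 281.81 mm² minus the doubly-counted overlap 44.59 mm² gives 237.22 mm² — area = 237.22 mm²; the cube at (13.5, 9.5) is present — its section is the full 21×21.5 rectangle (area 451.50 mm²); After the difference (first − rest): starting from the result so far (237.22 mm²), the 21×21.5 cube at (13.5, 9.5) misses the remaining region (no effect) — area = 237.22 mm². So its area = 237.22 mm². Layer 31 (z = 9.92): the cone (r1=12→r2=3.5) has section circumradius 7.182 here — a regular 16-gon (area = (16/2)·7.182²·sin(360°/16) = 157.90 mm²); the cylinder at (-2, 7) is absent (z outside [11, 28]); the cube at (16, 12) is not intersected at this z (z outside [14, 38.5]); the r=2 cylinder at (7, 3.5) gives a regular 16-gon of circumradius 2 (constant along its height) (area = (16/2)·2.000²·sin(360°/16) = 12.25 mm²); Taking the union: the regions partially overlap — summed areas 170.15 mm² minus the doubly-counted overlap 2.99 mm² gives 167.15 mm² — area = 167.15 mm²; the 21×21.5 cube at (13.5, 9.5) contributes its full rectangle (area 451.50 mm²); After the difference (first − rest): starting from that combined region (167.15 mm²), the 21×21.5 cube at (13.5, 9.5) misses the remaining region (no effect) — area = 167.15 mm². So its area = 167.15 mm². Layer 37 is larger (237.22 vs 167.15 mm²).

layer 37 (z = 11.84 mm)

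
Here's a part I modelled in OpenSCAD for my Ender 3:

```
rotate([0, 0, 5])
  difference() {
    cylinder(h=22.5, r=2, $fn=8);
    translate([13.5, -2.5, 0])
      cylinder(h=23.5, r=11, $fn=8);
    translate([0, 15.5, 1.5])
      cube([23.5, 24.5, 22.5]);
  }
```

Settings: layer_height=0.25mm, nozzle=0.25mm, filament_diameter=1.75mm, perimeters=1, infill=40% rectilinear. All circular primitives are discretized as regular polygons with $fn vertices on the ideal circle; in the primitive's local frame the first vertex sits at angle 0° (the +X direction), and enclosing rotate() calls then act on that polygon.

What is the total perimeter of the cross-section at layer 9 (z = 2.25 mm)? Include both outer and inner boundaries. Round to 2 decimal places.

At z = 2.25 mm: the r=2 cylinder gives a regular 8-gon of circumradius 2 (constant along its height) (perimeter = 2·8·2.000·sin(180°/8) = 12.25 mm); the r=11 cylinder at (13.5, -2.5) gives a regular 8-gon of circumradius 11 (constant along its height) (perimeter = 2·8·11.000·sin(180°/8) = 67.35 mm); the cube at (0, 15.5) (footprint 23.5×24.5) is included at this height (perimeter 96.00 mm); After the difference (first − rest): starting from the r=2 cylinder, the r=11 cylinder at (13.5, -2.5) misses the remaining region (no effect); the 23.5×24.5 cube at (0, 15.5) misses the remaining region (no effect) — boundary = 12.25 mm; (rotated 5° about Z; rotation is an isometry so areas/perimeters/island counts are preserved). Overall, the cross-section is a single solid region. Total boundary length (outer) = 12.25 mm.

12.25 mm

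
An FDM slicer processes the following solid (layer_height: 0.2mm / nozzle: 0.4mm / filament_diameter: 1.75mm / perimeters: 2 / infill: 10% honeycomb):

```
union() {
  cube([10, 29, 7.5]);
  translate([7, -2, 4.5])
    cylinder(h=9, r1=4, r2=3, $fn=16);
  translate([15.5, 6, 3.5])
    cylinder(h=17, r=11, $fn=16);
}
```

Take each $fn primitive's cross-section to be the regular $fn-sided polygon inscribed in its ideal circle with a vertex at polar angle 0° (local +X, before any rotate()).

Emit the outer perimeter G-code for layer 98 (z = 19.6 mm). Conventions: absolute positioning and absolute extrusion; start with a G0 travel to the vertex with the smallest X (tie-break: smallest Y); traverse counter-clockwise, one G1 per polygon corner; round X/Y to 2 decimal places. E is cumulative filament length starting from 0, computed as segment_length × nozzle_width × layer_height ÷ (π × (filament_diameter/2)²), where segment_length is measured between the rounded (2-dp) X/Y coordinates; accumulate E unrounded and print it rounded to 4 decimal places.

G0 X4.50 Y6.00 Z19.60
G1 X5.34 Y1.79 E0.1428
G1 X7.72 Y-1.78 E0.2855
G1 X11.29 Y-4.16 E0.4282
G1 X15.50 Y-5.00 E0.5710
G1 X19.71 Y-4.16 E0.7138
G1 X23.28 Y-1.78 E0.8565
G1 X25.66 Y1.79 E0.9992
G1 X26.50 Y6.00 E1.1420
G1 X25.66 Y10.21 E1.2848
G1 X23.28 Y13.78 E1.4275
G1 X19.71 Y16.16 E1.5702
G1 X15.50 Y17.00 E1.7129
G1 X11.29 Y16.16 E1.8557
G1 X7.72 Y13.78 E1.9984
G1 X5.34 Y10.21 E2.1411
G1 X4.50 Y6.00 E2.2839

At z = 19.6 mm: the cube does not reach this height (z outside [0, 7.5]); the cone at (7, -2) is not intersected at this z (z outside [4.5, 13.5]); the cylinder at (15.5, 6): section is a regular 16-gon, circumradius r=11; Combining (union): only the r=11 cylinder at (15.5, 6) is present, so the union is just that shape — 1 connected region. The outline is a single polygon with 16 vertices. Extrusion per mm of travel: 0.4 × 0.2 / (π × 0.875²) = 0.033260. Accumulating E over each segment gives final E = 2.2839.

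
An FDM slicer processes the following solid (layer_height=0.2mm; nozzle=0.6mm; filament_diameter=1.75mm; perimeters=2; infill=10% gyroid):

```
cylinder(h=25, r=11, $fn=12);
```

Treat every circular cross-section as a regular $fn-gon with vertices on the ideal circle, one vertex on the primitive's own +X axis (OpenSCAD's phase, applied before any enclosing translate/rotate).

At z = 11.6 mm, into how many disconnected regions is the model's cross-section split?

1

At z = 11.6 mm: the r=11 cylinder contributes a regular 12-gon of circumradius 11. The result has 1 disconnected region.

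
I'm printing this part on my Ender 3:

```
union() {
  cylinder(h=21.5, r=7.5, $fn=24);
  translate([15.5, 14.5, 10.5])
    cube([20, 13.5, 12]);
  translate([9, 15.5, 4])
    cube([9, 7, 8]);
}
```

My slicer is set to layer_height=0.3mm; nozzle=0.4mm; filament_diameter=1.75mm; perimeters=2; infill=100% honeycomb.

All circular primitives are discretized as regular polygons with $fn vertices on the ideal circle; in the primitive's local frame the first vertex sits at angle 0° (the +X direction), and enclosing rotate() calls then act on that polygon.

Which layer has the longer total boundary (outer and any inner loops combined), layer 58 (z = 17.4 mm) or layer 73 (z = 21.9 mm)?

layer 58 (z = 17.4 mm)

Layer 58 (z = 17.4): the r=7.5 cylinder contributes a regular 24-gon of circumradius 7.5 (perimeter = 2·24·7.500·sin(180°/24) = 46.99 mm); the cube at (15.5, 14.5) is present — its section is the full 20×13.5 rectangle (perimeter 67.00 mm); the cube at (9, 15.5) is not intersected at this z (z outside [4, 12]); Merging all regions: the 2 present regions are separate (no shared area or edge), so areas and boundary lengths simply add and each stays a separate island — boundary = 113.99 mm. So its perimeter = 113.99 mm. Layer 73 (z = 21.9): the cylinder does not reach this height (z outside [0, 21.5]); the cube at (15.5, 14.5) is present — its section is the full 20×13.5 rectangle (perimeter 67.00 mm); the cube at (9, 15.5) is not intersected at this z (z outside [4, 12]); Taking the union: only the 20×13.5 cube at (15.5, 14.5) is present, so the union is just that shape — boundary = 67.00 mm. So its perimeter = 67.00 mm. Layer 58 is larger (113.99 vs 67.00 mm).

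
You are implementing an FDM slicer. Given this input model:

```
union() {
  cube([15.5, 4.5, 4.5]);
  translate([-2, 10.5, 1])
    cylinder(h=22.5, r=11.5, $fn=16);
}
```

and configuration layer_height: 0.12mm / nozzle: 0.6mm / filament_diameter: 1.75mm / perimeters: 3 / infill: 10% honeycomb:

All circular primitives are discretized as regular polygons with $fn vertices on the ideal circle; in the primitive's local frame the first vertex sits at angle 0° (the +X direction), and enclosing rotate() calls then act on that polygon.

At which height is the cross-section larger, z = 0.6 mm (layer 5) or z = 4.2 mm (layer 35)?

layer 35 (z = 4.2 mm)

Layer 5 (z = 0.6): the 15.5×4.5 cube contributes its full rectangle (area 69.75 mm²); the cylinder at (-2, 10.5) does not reach this height (z outside [1, 23.5]); Combining (union): only the 15.5×4.5 cube is present, so the union is just that shape — area = 69.75 mm². So its area = 69.75 mm². Layer 35 (z = 4.2): the cube is present — its section is the full 15.5×4.5 rectangle (area 69.75 mm²); the cylinder at (-2, 10.5): section is a regular 16-gon, circumradius r=11.5 (area = (16/2)·11.500²·sin(360°/16) = 404.88 mm²); Taking the union: the regions partially overlap — summed areas 474.63 mm² minus the doubly-counted overlap 24.91 mm² gives 449.72 mm² — area = 449.72 mm². So its area = 449.72 mm². Layer 35 is larger (449.72 vs 69.75 mm²).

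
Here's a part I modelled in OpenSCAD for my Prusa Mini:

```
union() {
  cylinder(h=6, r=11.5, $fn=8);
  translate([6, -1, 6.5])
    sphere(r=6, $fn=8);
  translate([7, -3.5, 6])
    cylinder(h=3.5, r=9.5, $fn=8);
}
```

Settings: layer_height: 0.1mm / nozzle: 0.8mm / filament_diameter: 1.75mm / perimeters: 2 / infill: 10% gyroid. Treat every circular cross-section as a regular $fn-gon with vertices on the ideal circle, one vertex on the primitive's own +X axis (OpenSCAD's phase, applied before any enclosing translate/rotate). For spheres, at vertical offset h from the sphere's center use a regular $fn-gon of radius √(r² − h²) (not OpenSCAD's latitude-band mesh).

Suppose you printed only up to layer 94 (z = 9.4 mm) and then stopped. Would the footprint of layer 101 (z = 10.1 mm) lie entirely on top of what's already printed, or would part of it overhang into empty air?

Compare the two slices. At z = 9.4: the cylinder does not reach this height (z outside [0, 6]); the sphere at (6, -1): section is a regular 8-gon, circumradius = √(r²−h²) = √(6²−2.9²) = 5.253 (area = (8/2)·5.253²·sin(360°/8) = 78.04 mm²); the cylinder at (7, -3.5): section is a regular 8-gon, circumradius r=9.5 (area = (8/2)·9.500²·sin(360°/8) = 255.27 mm²); Taking the union: the r=6 sphere at (6, -1) lies entirely inside the r=9.5 cylinder at (7, -3.5), so the union is just the r=9.5 cylinder at (7, -3.5) — area = 255.27 mm². At z = 10.1: the cylinder is absent (z outside [0, 6]); the r=6 sphere at (6, -1) slices to a regular 8-gon of circumradius 4.800 (√(r²−h²) with h=3.6 from center) (area = (8/2)·4.800²·sin(360°/8) = 65.17 mm²); the cylinder at (7, -3.5) does not reach this height (z outside [6, 9.5]); Taking the union: only the r=6 sphere at (6, -1) is present, so the union is just that shape — area = 65.17 mm². Checking containment: the cross-section at z = 10.1 is a subset of the cross-section at z = 9.4.

entirely on top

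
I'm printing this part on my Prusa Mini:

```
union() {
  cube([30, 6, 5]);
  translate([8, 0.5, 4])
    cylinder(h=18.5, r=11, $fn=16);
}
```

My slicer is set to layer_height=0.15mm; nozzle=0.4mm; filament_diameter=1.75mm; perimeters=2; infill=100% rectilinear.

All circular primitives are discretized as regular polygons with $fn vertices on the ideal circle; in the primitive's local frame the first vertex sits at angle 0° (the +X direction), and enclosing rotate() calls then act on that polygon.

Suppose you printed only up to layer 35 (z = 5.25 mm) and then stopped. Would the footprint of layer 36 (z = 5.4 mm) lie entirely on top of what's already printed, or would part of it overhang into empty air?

Compare the two slices. At z = 5.25: the cube is absent (z outside [0, 5]); the cylinder at (8, 0.5): section is a regular 16-gon, circumradius r=11 (area = (16/2)·11.000²·sin(360°/16) = 370.44 mm²); Merging all regions: only the r=11 cylinder at (8, 0.5) is present, so the union is just that shape — area = 370.44 mm². At z = 5.4: the cube is not intersected at this z (z outside [0, 5]); the r=11 cylinder at (8, 0.5) contributes a regular 16-gon of circumradius 11 (area = (16/2)·11.000²·sin(360°/16) = 370.44 mm²); Combining (union): only the r=11 cylinder at (8, 0.5) is present, so the union is just that shape — area = 370.44 mm². Checking containment: the cross-section at z = 5.4 is a subset of the cross-section at z = 5.25.

entirely on top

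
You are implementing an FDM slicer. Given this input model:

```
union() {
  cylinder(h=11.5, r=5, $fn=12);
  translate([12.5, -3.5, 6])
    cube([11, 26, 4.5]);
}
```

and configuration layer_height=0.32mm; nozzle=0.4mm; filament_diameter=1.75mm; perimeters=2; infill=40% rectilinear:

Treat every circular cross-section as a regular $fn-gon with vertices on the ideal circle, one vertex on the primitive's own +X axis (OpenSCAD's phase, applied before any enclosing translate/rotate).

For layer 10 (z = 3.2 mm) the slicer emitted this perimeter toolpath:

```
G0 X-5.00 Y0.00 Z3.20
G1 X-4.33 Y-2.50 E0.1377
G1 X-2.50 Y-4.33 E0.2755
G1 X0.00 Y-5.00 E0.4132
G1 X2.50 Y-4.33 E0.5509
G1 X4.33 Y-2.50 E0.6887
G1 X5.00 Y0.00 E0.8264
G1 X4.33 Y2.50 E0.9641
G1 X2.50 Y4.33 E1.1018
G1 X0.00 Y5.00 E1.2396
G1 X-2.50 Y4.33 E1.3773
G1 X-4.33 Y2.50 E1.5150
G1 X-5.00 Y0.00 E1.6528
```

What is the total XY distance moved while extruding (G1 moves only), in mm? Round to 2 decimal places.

Sum the Euclidean lengths of each G1 segment: total = 31.06 mm.

31.06 mm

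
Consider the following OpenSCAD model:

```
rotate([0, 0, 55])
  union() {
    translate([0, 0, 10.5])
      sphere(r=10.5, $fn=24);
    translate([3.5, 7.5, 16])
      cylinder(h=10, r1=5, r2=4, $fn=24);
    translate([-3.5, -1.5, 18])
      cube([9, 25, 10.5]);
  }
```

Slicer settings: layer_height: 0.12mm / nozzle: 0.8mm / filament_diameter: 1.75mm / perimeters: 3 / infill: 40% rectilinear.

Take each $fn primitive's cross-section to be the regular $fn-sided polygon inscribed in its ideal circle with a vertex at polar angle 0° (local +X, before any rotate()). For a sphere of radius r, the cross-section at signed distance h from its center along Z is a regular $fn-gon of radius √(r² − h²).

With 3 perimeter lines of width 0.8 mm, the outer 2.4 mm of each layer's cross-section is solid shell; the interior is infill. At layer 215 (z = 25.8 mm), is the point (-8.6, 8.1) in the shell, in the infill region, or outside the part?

At z = 25.8 mm: the sphere is absent (|z−center|=15.300 > r=10.5); the cone at (3.5, 7.5) contributes a regular 24-gon of circumradius 4.020 (interpolated between r1=5 and r2=4 at t=0.980); the 9×25 cube at (-3.5, -1.5) contributes its full rectangle; Taking the union: the regions partially overlap (shared area 40.39 mm²), so overlapping operands fuse into one piece — 1 connected region; (rotated 55° about Z; rotation is an isometry so areas/perimeters/island counts are preserved). Overall, the cross-section is a single solid region. Undo the 55° rotation: the query point maps to (1.702, 11.691) in the un-rotated model frame. The nearest boundary edge runs (5.50, 23.50)→(5.50, 10.99); distance from the point to it = 3.80 mm. The point is inside the cross-section and 3.80 mm from the nearest boundary — more than the 2.4 mm shell width (3 × 0.8), so it's in the infill interior.

infill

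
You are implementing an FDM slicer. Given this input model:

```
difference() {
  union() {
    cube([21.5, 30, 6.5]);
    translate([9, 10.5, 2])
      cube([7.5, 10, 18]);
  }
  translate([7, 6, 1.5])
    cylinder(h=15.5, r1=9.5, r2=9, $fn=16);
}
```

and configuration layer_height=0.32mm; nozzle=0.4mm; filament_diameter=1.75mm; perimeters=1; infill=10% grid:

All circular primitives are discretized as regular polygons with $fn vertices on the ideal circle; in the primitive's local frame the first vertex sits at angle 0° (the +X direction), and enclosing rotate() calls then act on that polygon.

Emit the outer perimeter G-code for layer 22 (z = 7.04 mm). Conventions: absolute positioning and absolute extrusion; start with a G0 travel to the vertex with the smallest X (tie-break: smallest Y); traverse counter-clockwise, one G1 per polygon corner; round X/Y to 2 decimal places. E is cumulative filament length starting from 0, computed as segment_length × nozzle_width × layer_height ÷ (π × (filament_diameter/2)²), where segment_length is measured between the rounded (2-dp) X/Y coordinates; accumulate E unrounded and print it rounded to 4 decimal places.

G0 X9.00 Y14.92 Z7.04
G1 X10.57 Y14.61 E0.0852
G1 X13.59 Y12.59 E0.2785
G1 X14.99 Y10.50 E0.4124
G1 X16.50 Y10.50 E0.4927
G1 X16.50 Y20.50 E1.0249
G1 X9.00 Y20.50 E1.4240
G1 X9.00 Y14.92 E1.7210

At z = 7.04 mm: the cube does not reach this height (z outside [0, 6.5]); the cube at (9, 10.5) is present — its section is the full 7.5×10 rectangle; Merging all regions: only the 7.5×10 cube at (9, 10.5) is present, so the union is just that shape — 1 connected region; the cone at (7, 6) (r1=9.5→r2=9) has section circumradius 9.321 here — a regular 16-gon; Subtracting the remaining from the first: starting from the result so far, the cone at (7, 6) partially overlaps it — only the 17.53 mm² overlap (of its 266.00 mm²) is removed, clipping the outline — 1 connected region. The outline is a single polygon with 7 vertices. Extrusion per mm of travel: 0.4 × 0.32 / (π × 0.875²) = 0.053216. Accumulating E over each segment gives final E = 1.7210.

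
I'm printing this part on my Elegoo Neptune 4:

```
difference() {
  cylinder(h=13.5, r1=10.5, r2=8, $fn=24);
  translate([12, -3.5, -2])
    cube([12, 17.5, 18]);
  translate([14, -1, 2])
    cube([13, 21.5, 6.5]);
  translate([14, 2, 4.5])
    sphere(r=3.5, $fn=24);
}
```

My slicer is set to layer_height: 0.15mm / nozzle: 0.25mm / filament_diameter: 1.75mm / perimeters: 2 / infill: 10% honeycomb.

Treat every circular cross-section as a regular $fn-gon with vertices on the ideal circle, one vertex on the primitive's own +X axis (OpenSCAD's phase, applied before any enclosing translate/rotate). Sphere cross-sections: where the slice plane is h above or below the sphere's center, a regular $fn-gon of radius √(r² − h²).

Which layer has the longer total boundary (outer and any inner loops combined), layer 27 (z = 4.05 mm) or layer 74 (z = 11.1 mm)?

Layer 27 (z = 4.05): the cone contributes a regular 24-gon of circumradius 9.750 (interpolated between r1=10.5 and r2=8 at t=0.300) (perimeter = 2·24·9.750·sin(180°/24) = 61.09 mm); the cube at (12, -3.5) (footprint 12×17.5) is included at this height (perimeter 59.00 mm); the cube at (14, -1) is present — its section is the full 13×21.5 rectangle (perimeter 69.00 mm); the r=3.5 sphere at (14, 2) contributes a regular 24-gon of circumradius √(3.5²−0.45²) = 3.471 (perimeter = 2·24·3.471·sin(180°/24) = 21.75 mm); Taking the first minus the rest: starting from the cone, the 12×17.5 cube at (12, -3.5) misses the remaining region (no effect); the 13×21.5 cube at (14, -1) misses the remaining region (no effect); the r=3.5 sphere at (14, 2) misses the remaining region (no effect) — boundary = 61.09 mm. So its perimeter = 61.09 mm. Layer 74 (z = 11.1): the cone (r1=10.5→r2=8) has section circumradius 8.444 here — a regular 24-gon (perimeter = 2·24·8.444·sin(180°/24) = 52.91 mm); the cube at (12, -3.5) is present — its section is the full 12×17.5 rectangle (perimeter 59.00 mm); the cube at (14, -1) does not reach this height (z outside [2, 8.5]); the sphere at (14, 2) is absent (|z−center|=6.600 > r=3.5); Taking the first minus the rest: starting from the cone, the 12×17.5 cube at (12, -3.5) misses the remaining region (no effect) — boundary = 52.91 mm. So its perimeter = 52.91 mm. Layer 27 is larger (61.09 vs 52.91 mm).

layer 27 (z = 4.05 mm)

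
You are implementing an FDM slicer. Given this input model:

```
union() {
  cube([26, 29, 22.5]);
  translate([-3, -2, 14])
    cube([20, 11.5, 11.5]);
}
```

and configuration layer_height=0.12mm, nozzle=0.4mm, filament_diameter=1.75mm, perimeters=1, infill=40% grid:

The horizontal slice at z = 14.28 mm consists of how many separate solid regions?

At z = 14.28 mm: the cube is present — its section is the full 26×29 rectangle; the cube at (-3, -2) (footprint 20×11.5) is included at this height; Taking the union: the regions partially overlap (shared area 161.50 mm²), so overlapping operands fuse into one piece — 1 connected region. The result has 1 disconnected region.

1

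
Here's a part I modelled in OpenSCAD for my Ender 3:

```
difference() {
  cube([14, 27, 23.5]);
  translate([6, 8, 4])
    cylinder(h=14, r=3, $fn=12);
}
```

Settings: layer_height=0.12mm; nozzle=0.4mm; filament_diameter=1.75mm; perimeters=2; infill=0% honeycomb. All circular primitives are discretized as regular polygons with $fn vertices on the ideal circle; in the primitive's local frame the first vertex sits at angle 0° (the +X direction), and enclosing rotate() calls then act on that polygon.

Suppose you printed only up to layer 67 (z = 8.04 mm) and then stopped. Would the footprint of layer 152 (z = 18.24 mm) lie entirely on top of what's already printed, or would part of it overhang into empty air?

part overhangs

Compare the two slices. At z = 8.04: the 14×27 cube contributes its full rectangle (area 378.00 mm²); the cylinder at (6, 8): section is a regular 12-gon, circumradius r=3 (area = (12/2)·3.000²·sin(360°/12) = 27.00 mm²); Taking the first minus the rest: starting from the 14×27 cube (378.00 mm²), the r=3 cylinder at (6, 8) lies wholly inside it (removes its full 27.00 mm² and its 18.63 mm outline becomes a hole wall) — area = 351.00 mm². At z = 18.24: the cube is present — its section is the full 14×27 rectangle (area 378.00 mm²); the cylinder at (6, 8) is absent (z outside [4, 18]); After the difference (first − rest): none of the subtracted shapes is present at this height, so the 14×27 cube is unchanged — area = 378.00 mm². Checking containment: at z = 18.24 the cross-section extends beyond the z = 8.04 cross-section by about 27.00 mm².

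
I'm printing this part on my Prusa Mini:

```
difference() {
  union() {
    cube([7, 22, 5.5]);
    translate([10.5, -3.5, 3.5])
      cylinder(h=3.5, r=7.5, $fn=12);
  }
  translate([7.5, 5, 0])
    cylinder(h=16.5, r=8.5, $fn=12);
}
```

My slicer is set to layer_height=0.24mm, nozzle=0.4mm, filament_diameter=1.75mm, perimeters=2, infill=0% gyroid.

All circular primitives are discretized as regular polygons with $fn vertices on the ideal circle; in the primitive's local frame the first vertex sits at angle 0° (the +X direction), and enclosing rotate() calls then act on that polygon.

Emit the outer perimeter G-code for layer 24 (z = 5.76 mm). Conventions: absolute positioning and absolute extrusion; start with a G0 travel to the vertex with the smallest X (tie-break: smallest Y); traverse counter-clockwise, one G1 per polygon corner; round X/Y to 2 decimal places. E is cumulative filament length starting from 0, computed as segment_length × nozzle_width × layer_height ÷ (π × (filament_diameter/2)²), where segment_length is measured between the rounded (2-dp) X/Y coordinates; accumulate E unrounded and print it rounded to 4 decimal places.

At z = 5.76 mm: the cube does not reach this height (z outside [0, 5.5]); the r=7.5 cylinder at (10.5, -3.5) gives a regular 12-gon of circumradius 7.5 (constant along its height); Combining (union): only the r=7.5 cylinder at (10.5, -3.5) is present, so the union is just that shape — 1 connected region; the r=8.5 cylinder at (7.5, 5) contributes a regular 12-gon of circumradius 8.5; Subtracting the remaining from the first: starting from the result so far, the r=8.5 cylinder at (7.5, 5) partially overlaps it — only the 59.16 mm² overlap (of its 216.75 mm²) is removed, clipping the outline — 1 connected region. The outline is a single polygon with 13 vertices. Extrusion per mm of travel: 0.4 × 0.24 / (π × 0.875²) = 0.039912. Accumulating E over each segment gives final E = 1.8108.

G0 X3.00 Y-3.50 Z5.76
G1 X4.00 Y-7.25 E0.1549
G1 X6.75 Y-10.00 E0.3101
G1 X10.50 Y-11.00 E0.4650
G1 X14.25 Y-10.00 E0.6199
G1 X17.00 Y-7.25 E0.7751
G1 X18.00 Y-3.50 E0.9300
G1 X17.00 Y0.25 E1.0849
G1 X15.21 Y2.04 E1.1860
G1 X14.86 Y0.75 E1.2393
G1 X11.75 Y-2.36 E1.4149
G1 X7.50 Y-3.50 E1.5905
G1 X3.30 Y-2.37 E1.7641
G1 X3.00 Y-3.50 E1.8108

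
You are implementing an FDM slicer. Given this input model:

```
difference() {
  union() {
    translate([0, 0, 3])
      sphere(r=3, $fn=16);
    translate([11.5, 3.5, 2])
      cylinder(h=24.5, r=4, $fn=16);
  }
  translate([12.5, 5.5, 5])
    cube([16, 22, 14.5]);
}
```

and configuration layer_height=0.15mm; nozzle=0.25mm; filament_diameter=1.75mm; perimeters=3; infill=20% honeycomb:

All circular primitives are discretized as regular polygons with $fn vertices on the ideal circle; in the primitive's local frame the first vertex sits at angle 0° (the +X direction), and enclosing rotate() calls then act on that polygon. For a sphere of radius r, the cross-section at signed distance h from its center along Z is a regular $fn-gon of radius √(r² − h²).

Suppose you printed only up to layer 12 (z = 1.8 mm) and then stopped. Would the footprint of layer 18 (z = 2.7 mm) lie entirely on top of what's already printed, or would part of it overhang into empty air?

Compare the two slices. At z = 1.8: the r=3 sphere slices to a regular 16-gon of circumradius 2.750 (√(r²−h²) with h=1.2 from center) (area = (16/2)·2.750²·sin(360°/16) = 23.14 mm²); the cylinder at (11.5, 3.5) does not reach this height (z outside [2, 26.5]); Taking the union: only the r=3 sphere is present, so the union is just that shape — area = 23.14 mm²; the cube at (12.5, 5.5) is not intersected at this z (z outside [5, 19.5]); After the difference (first − rest): none of the subtracted shapes is present at this height, so that combined region is unchanged — area = 23.14 mm². At z = 2.7: the sphere: section is a regular 16-gon, circumradius = √(r²−h²) = √(3²−0.3²) = 2.985 (area = (16/2)·2.985²·sin(360°/16) = 27.28 mm²); the r=4 cylinder at (11.5, 3.5) gives a regular 16-gon of circumradius 4 (constant along its height) (area = (16/2)·4.000²·sin(360°/16) = 48.98 mm²); Taking the union: the 2 present regions are separate (no shared area or edge), so areas and boundary lengths simply add and each stays a separate island — area = 76.26 mm²; the cube at (12.5, 5.5) is not intersected at this z (z outside [5, 19.5]); Taking the first minus the rest: none of the subtracted shapes is present at this height, so the result so far is unchanged — area = 76.26 mm². Checking containment: at z = 2.7 the cross-section extends beyond the z = 1.8 cross-section by about 53.12 mm².

part overhangs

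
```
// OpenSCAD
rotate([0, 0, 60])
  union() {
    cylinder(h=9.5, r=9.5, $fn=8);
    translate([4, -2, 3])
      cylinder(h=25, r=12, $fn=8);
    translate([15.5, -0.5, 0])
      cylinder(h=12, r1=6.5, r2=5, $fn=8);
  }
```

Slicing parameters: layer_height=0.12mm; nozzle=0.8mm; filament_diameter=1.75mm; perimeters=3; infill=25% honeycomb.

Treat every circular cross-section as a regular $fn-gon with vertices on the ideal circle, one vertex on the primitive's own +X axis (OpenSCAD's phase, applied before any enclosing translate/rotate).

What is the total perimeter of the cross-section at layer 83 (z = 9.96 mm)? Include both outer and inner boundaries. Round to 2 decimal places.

82.57 mm

At z = 9.96 mm: the cylinder is not intersected at this z (z outside [0, 9.5]); the r=12 cylinder at (4, -2) gives a regular 8-gon of circumradius 12 (constant along its height) (perimeter = 2·8·12.000·sin(180°/8) = 73.48 mm); the cone at (15.5, -0.5): at t=0.830 of its height the radius interpolates to r₁+(r₂−r₁)t = 5.255, giving a regular 8-gon of that circumradius (perimeter = 2·8·5.255·sin(180°/8) = 32.18 mm); Taking the union: the regions partially overlap (shared area 33.07 mm²), so the edge portions inside another operand are dropped and the merged outline is re-measured after clipping — boundary = 82.57 mm; (whole slice rotated 60° about Z — lengths, areas and connectivity unchanged). Overall, the cross-section is a single solid region. Total boundary length (outer) = 82.57 mm.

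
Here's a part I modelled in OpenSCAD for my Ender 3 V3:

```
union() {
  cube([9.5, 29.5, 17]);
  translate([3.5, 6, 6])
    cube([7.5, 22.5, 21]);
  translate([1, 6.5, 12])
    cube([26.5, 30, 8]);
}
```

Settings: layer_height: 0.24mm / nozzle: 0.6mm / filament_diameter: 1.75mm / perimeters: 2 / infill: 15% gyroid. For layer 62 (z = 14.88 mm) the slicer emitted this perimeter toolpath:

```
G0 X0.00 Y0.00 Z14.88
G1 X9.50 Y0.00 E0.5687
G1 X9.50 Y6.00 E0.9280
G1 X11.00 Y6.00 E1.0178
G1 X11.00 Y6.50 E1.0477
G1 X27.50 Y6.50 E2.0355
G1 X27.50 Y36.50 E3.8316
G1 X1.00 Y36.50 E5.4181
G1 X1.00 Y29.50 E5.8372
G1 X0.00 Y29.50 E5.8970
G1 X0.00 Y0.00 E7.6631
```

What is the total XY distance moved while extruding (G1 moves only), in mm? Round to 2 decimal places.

128.00 mm

Sum the Euclidean lengths of each G1 segment: total = 128.00 mm.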